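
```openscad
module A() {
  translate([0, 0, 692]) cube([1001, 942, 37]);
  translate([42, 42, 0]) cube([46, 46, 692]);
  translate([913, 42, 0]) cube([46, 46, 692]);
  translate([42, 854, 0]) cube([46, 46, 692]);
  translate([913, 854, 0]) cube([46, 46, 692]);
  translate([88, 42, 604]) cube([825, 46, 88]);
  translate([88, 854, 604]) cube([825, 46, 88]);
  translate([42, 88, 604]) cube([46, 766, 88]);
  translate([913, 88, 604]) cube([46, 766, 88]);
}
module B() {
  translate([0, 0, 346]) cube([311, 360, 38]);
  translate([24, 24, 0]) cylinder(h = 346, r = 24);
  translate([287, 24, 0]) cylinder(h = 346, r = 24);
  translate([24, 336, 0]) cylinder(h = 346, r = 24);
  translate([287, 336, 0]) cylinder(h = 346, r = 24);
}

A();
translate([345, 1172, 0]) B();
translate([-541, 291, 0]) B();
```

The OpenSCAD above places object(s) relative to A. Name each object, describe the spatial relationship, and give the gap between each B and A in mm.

Each stool's nearest face is 230 mm from the table's bounding box.

A is a table. B is a stool. Two stools sit around the table at the +y, −x sides. The gap between each stool and the table is 230 mm.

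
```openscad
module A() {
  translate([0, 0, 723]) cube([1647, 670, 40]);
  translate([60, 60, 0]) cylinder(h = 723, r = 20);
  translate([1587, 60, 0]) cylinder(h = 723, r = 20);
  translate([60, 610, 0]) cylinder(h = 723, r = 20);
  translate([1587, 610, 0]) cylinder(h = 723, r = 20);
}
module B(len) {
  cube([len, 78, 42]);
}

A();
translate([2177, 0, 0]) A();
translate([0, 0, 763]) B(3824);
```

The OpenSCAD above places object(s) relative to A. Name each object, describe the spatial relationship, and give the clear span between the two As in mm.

Second table starts at x = 2177; first ends at x = 1647; clear span = 2177 − 1647 = 530 mm.

A is a table. B is a beam. A beam spans the tops of two tables. The clear span between the two tables is 530 mm.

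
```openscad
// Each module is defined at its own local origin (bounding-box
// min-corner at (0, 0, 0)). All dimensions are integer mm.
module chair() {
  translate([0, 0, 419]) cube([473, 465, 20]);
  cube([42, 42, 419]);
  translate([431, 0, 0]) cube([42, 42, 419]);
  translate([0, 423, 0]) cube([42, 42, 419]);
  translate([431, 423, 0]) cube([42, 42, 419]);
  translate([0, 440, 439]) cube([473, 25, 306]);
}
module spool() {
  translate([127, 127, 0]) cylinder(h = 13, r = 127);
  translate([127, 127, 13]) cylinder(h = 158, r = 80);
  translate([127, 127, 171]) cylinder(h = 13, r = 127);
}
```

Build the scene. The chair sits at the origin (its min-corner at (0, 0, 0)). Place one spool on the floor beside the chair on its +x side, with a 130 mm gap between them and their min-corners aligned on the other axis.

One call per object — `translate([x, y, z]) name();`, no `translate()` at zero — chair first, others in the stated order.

chair();
translate([603, 0, 0]) spool();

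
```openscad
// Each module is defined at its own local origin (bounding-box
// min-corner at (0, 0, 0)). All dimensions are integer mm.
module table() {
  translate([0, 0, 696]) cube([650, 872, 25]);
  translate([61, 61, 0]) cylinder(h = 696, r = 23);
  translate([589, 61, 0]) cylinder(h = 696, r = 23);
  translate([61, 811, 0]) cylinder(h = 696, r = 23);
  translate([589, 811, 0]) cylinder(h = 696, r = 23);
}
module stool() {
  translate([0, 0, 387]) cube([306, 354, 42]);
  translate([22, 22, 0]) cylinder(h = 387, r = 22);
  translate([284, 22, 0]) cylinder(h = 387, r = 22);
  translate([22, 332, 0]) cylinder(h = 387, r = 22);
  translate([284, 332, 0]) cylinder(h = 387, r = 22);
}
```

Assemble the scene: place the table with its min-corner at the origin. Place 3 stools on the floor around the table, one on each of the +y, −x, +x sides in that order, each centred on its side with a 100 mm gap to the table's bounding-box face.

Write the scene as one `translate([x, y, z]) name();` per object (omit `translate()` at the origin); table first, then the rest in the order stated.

table();
translate([172, 972, 0]) stool();
translate([-406, 259, 0]) stool();
translate([750, 259, 0]) stool();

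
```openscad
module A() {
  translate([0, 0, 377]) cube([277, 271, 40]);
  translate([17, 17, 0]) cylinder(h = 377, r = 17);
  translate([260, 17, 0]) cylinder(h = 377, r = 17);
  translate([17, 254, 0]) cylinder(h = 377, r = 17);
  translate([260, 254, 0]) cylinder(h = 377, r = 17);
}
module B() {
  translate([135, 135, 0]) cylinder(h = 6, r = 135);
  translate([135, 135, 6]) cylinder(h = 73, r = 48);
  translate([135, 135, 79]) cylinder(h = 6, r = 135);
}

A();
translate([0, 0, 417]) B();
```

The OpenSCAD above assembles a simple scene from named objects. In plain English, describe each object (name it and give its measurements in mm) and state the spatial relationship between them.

A is a four-legged stool. The seat is a 277×271×40 mm slab whose top surface is at z = 417 mm; four round legs, each 34 mm in diameter, run from the floor (z = 0) to the underside of the seat, each leg's axis is inset half a diameter from the nearest pair of seat edges (so the leg's bounding box is flush with the corner).

B is a spool: two coaxial disc flanges of radius 135 mm and thickness 6 mm, joined by a core cylinder of radius 48 mm and height 73 mm. The lower flange rests on z = 0 and the three cylinders share a vertical axis.

The spool is on top of the stool.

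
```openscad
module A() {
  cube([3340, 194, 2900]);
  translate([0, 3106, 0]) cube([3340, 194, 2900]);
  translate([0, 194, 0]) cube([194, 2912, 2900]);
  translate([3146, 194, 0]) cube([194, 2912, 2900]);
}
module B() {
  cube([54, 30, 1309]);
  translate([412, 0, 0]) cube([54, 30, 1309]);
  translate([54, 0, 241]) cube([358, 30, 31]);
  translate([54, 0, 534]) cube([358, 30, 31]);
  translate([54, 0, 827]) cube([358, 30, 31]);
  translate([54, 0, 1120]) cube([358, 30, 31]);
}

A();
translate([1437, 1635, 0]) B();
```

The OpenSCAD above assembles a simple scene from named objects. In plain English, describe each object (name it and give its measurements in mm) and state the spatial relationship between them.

A is a box-shaped house frame (walls only): outside footprint 3340×3300 mm, wall height 2900 mm, wall thickness 194 mm. The two y-facing walls run the full x-width; the two x-facing walls fit between the inner faces of the y-facing walls.

B is a straight ladder. Two 54×30 mm vertical rails, 1309 mm tall, stand 466 mm apart (outside-to-outside) with their front faces coplanar on the −y side. 4 rungs, each 30 mm deep and 31 mm tall, span between the inner faces of the rails, front faces flush with the rails. The lowest rung's underside is at z = 241 mm and rungs are spaced 293 mm apart (underside to underside).

The ladder sits inside the house frame, centred.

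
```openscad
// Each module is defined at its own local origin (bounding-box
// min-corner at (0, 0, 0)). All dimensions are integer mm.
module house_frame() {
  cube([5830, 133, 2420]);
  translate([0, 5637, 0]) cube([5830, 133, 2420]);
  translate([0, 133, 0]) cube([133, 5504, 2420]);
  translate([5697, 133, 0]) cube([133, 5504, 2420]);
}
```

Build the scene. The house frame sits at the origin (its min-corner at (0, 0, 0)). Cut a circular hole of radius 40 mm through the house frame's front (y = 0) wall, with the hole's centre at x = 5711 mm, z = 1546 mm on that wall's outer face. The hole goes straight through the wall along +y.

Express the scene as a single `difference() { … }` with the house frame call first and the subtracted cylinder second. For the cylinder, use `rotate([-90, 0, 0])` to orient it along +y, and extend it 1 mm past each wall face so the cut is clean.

difference() {
  house_frame();
  translate([5711, -1, 1546]) rotate([-90, 0, 0]) cylinder(h = 135, r = 40);
}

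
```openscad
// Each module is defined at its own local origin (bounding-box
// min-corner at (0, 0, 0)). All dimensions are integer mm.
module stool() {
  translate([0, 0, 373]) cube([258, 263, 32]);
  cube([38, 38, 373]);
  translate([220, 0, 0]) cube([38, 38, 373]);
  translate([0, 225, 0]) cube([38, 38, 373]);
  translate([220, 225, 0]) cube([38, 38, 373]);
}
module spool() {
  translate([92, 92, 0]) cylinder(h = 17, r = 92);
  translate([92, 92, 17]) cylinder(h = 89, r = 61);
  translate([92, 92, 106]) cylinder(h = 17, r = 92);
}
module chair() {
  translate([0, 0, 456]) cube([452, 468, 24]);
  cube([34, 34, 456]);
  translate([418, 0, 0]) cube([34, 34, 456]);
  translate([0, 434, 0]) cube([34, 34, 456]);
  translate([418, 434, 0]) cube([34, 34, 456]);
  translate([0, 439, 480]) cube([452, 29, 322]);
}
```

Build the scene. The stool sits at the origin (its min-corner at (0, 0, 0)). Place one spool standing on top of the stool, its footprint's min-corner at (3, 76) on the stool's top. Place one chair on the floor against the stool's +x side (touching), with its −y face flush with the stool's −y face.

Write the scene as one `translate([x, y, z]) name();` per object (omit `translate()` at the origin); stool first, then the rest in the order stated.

stool();
translate([3, 76, 405]) spool();
translate([258, 0, 0]) chair();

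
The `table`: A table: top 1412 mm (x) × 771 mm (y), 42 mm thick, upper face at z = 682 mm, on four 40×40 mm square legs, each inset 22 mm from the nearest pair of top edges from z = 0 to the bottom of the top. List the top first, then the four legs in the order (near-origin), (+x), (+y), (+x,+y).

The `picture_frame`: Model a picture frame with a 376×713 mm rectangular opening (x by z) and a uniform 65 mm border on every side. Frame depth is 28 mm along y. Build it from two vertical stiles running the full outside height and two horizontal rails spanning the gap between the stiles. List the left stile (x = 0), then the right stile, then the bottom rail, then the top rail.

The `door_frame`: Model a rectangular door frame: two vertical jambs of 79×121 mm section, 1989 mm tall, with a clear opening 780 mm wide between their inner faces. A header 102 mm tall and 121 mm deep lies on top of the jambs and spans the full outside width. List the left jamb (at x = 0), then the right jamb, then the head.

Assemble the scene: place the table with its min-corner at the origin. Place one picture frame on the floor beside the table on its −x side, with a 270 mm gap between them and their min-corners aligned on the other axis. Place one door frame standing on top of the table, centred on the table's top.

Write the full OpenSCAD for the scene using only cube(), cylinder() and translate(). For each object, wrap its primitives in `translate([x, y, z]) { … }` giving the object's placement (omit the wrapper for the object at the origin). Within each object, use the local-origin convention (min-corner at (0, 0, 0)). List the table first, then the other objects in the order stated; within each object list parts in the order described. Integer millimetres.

translate([0, 0, 640]) cube([1412, 771, 42]);
translate([22, 22, 0]) cube([40, 40, 640]);
translate([1350, 22, 0]) cube([40, 40, 640]);
translate([22, 709, 0]) cube([40, 40, 640]);
translate([1350, 709, 0]) cube([40, 40, 640]);
translate([-776, 0, 0]) {
  cube([65, 28, 843]);
  translate([441, 0, 0]) cube([65, 28, 843]);
  translate([65, 0, 0]) cube([376, 28, 65]);
  translate([65, 0, 778]) cube([376, 28, 65]);
}
translate([237, 325, 682]) {
  cube([79, 121, 1989]);
  translate([859, 0, 0]) cube([79, 121, 1989]);
  translate([0, 0, 1989]) cube([938, 121, 102]);
}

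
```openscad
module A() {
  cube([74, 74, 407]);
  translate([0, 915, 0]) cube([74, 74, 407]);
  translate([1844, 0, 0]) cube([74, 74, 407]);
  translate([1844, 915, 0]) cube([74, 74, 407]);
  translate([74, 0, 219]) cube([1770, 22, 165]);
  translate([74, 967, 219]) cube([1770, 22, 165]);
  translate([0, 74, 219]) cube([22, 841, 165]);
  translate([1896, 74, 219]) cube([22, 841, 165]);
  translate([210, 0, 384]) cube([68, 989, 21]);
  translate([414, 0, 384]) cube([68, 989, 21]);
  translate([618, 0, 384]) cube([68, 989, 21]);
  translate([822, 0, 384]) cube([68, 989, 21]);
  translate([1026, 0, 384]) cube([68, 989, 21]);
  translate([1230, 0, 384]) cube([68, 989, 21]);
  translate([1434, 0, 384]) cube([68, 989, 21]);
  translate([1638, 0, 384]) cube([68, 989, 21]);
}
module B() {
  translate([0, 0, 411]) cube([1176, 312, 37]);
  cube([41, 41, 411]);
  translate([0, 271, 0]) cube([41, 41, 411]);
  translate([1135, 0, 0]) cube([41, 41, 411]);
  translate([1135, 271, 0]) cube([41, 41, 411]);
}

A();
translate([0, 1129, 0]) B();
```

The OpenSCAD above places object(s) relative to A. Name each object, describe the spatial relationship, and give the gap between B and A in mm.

The bench's nearest face is 140 mm from the bed frame's +y face.

A is a bed frame. B is a bench. The bench is on the floor beside the bed frame on its +y side. The gap between the bench and the bed frame is 140 mm.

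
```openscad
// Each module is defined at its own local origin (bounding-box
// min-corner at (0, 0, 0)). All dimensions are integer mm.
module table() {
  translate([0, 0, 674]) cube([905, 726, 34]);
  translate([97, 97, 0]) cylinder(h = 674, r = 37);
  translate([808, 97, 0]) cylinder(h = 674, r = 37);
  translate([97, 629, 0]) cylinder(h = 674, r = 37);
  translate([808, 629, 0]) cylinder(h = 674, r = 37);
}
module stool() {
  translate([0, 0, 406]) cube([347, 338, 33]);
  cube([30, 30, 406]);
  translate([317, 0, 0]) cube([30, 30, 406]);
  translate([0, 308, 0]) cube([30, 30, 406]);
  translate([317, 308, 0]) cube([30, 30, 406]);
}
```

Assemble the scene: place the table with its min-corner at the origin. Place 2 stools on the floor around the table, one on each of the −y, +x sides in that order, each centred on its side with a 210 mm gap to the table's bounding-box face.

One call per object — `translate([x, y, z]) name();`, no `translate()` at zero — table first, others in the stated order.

table();
translate([279, -548, 0]) stool();
translate([1115, 194, 0]) stool();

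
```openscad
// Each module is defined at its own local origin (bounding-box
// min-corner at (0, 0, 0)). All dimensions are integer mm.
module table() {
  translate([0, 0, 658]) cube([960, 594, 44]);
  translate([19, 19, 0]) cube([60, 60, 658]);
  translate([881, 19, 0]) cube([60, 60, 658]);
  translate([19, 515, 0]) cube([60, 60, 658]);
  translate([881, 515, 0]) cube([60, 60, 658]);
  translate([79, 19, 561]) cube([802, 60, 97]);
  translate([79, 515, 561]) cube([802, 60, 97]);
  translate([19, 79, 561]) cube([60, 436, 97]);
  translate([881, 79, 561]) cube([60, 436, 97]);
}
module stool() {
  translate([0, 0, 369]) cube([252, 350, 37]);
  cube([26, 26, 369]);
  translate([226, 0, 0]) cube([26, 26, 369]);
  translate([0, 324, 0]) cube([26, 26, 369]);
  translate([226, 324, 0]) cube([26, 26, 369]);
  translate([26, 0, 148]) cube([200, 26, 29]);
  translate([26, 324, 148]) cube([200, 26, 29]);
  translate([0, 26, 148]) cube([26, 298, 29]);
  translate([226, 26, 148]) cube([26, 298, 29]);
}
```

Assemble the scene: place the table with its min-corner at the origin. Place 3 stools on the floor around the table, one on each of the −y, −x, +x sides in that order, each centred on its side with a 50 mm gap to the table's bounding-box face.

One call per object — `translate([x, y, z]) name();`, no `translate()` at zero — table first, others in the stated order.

table();
translate([354, -400, 0]) stool();
translate([-302, 122, 0]) stool();
translate([1010, 122, 0]) stool();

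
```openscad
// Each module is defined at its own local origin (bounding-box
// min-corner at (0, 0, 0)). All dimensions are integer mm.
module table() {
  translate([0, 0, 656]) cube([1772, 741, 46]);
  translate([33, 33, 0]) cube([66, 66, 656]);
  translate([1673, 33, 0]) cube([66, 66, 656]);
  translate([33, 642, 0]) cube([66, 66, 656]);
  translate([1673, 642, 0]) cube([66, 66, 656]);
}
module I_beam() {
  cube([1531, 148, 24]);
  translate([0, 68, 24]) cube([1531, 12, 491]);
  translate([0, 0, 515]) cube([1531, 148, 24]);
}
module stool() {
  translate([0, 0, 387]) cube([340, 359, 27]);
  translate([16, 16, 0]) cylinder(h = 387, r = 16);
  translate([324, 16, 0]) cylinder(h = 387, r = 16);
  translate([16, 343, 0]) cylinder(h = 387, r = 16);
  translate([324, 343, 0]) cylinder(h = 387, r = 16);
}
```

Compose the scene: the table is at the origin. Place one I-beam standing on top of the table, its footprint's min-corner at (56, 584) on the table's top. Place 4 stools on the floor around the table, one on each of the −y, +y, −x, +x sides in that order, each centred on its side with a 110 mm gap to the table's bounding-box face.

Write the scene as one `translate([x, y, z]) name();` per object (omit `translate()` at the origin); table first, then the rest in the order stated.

table();
translate([56, 584, 702]) I_beam();
translate([716, -469, 0]) stool();
translate([716, 851, 0]) stool();
translate([-450, 191, 0]) stool();
translate([1882, 191, 0]) stool();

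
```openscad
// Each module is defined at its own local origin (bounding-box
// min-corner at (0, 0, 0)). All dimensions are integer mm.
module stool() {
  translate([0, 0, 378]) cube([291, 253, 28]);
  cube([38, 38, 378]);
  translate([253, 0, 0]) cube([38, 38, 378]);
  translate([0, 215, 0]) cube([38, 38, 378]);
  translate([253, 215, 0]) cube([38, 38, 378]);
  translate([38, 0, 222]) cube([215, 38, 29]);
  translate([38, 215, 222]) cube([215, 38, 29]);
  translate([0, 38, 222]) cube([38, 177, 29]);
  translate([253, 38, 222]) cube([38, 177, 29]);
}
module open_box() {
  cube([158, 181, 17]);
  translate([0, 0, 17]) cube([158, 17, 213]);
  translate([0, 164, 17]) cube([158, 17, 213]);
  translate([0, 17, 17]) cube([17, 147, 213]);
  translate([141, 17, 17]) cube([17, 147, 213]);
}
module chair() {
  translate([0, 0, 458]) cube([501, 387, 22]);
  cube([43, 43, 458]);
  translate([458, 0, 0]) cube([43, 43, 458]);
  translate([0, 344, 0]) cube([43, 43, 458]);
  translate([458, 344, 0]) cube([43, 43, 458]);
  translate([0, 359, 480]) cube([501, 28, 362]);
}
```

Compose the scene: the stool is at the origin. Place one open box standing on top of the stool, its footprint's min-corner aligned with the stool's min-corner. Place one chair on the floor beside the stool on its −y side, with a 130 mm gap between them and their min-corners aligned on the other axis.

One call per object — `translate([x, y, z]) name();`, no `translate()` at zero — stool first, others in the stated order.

stool();
translate([0, 0, 406]) open_box();
translate([0, -517, 0]) chair();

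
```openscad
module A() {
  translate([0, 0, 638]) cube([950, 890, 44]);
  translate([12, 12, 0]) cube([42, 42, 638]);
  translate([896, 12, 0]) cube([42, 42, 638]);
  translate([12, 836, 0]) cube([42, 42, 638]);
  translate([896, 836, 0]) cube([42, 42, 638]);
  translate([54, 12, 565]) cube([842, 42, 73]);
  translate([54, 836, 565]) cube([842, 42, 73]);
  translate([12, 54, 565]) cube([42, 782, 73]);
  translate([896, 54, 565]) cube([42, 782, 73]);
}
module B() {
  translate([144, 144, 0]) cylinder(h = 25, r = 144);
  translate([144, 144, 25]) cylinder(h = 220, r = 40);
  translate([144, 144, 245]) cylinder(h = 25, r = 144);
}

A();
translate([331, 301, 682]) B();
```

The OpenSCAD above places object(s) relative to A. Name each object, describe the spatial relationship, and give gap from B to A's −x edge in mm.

The spool's min-x is at 331; the table's min-x is 0; gap = 331 mm.

A is a table. B is a spool. The spool is on top of the table, centred. The gap from the spool to the table's −x edge is 331 mm.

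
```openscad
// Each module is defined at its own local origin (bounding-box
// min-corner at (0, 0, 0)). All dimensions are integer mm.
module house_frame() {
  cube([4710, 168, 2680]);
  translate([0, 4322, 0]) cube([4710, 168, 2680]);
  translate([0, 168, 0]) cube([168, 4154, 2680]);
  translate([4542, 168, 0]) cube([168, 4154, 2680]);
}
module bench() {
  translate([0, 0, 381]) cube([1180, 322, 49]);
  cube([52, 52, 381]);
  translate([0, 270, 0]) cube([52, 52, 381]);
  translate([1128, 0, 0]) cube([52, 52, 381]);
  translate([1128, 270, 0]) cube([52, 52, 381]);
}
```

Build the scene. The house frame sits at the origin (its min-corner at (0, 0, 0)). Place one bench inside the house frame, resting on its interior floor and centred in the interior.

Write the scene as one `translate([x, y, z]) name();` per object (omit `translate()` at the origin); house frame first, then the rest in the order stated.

house_frame();
translate([1765, 2084, 0]) bench();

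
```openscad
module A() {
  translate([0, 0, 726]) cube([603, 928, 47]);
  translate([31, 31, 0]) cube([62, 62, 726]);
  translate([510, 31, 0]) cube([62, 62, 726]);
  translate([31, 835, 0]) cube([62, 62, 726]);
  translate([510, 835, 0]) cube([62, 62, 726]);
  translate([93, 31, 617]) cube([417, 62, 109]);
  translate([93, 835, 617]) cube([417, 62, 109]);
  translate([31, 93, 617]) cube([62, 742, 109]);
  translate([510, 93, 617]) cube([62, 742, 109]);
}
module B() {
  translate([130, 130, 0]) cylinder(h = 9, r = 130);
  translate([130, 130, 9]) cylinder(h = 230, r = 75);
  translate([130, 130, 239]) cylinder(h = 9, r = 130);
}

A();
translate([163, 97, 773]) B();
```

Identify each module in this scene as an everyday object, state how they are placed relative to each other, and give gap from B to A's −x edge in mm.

The spool's min-x is at 163; the table's min-x is 0; gap = 163 mm.

A is a table. B is a spool. The spool is on top of the table. The gap from the spool to the table's −x edge is 163 mm.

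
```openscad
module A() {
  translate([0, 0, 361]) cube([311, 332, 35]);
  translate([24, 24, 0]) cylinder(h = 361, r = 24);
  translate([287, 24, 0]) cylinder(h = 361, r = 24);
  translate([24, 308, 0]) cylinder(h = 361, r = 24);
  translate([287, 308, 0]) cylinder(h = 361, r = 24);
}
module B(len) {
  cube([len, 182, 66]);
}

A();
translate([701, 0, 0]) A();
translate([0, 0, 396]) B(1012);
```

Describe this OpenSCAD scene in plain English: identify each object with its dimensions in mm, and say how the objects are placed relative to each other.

A is a simple wooden stool: a rectangular seat 311 mm (x) by 332 mm (y), 35 mm thick, top face at z = 396 mm, on four round legs, each 48 mm in diameter. The legs rest on z = 0, each leg's axis is inset half a diameter from the nearest pair of seat edges (so the leg's bounding box is flush with the corner).

B is a rectangular beam 1012 mm long (x), 182 mm deep (y), 66 mm thick (z).

The beam spans the tops of two stools placed 390 mm apart, resting at z = 396 mm.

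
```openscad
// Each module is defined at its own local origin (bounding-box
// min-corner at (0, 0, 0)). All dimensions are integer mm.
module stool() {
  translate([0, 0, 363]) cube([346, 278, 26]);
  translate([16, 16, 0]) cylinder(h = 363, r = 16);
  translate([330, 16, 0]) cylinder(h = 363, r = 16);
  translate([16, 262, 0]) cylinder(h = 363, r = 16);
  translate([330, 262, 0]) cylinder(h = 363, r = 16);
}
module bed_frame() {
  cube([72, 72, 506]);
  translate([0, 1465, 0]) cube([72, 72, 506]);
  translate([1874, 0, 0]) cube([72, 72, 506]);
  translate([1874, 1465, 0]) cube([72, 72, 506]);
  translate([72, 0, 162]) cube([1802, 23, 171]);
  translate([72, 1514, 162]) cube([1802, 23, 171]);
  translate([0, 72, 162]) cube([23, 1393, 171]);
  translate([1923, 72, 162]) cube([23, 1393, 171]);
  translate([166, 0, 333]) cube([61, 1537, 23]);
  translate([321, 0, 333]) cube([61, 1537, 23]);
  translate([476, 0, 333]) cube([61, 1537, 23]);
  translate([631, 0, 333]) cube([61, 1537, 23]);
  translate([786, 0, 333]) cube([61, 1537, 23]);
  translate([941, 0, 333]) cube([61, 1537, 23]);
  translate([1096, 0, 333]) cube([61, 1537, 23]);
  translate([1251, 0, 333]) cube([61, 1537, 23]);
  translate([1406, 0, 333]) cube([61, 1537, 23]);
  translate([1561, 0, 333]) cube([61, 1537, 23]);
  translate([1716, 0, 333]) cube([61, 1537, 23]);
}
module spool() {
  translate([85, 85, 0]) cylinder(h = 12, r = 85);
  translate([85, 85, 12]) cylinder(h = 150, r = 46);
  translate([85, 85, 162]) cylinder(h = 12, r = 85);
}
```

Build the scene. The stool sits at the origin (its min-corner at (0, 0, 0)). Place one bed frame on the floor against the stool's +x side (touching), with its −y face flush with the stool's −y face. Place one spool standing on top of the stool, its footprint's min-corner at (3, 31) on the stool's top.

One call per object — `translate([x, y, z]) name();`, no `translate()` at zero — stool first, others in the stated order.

stool();
translate([346, 0, 0]) bed_frame();
translate([3, 31, 389]) spool();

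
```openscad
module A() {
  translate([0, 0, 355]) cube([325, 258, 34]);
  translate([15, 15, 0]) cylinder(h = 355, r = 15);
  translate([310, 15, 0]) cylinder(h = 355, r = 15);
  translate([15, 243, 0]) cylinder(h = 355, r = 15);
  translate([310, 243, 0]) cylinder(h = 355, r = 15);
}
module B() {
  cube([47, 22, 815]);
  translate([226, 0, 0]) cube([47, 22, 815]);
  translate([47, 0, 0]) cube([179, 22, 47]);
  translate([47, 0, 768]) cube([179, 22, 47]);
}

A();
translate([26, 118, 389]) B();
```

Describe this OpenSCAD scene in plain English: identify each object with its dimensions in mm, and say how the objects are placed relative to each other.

A is a four-legged stool. The seat is a 325×258×34 mm slab whose top surface is at z = 389 mm; four round legs, each 30 mm in diameter, run from the floor (z = 0) to the underside of the seat, each leg's axis is inset half a diameter from the nearest pair of seat edges (so the leg's bounding box is flush with the corner).

B is a rectangular picture frame lying in the x–z plane (depth along y). The opening is 179 mm wide (x) by 721 mm tall (z), surrounded by a border 47 mm wide on all four sides. The frame is 22 mm deep and is made of two full-height vertical stiles with two horizontal rails fitted between them.

The picture frame is on top of the stool, centred.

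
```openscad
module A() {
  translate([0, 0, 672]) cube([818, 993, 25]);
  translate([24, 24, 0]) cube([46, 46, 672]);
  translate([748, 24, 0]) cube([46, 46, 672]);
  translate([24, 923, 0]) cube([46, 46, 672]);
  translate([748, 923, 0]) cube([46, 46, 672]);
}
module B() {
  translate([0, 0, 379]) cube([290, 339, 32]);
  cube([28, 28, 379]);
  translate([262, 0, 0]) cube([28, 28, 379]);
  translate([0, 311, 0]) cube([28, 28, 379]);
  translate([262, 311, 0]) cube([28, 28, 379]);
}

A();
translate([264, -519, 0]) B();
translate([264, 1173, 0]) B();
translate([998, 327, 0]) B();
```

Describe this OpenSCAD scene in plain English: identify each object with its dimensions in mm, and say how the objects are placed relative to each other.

A is a table with a 818×993 mm rectangular top, 25 mm thick, top surface at z = 697 mm, supported by four 46×46 mm square legs, each inset 24 mm from the nearest pair of top edges, running from the floor.

B is a four-legged stool. The seat is a 290×339×32 mm slab whose top surface is at z = 411 mm; four square legs, each 28×28 mm in cross-section, run from the floor (z = 0) to the underside of the seat, each flush with a corner of the seat.

Three stools sit around the table at the −y, +y, +x sides.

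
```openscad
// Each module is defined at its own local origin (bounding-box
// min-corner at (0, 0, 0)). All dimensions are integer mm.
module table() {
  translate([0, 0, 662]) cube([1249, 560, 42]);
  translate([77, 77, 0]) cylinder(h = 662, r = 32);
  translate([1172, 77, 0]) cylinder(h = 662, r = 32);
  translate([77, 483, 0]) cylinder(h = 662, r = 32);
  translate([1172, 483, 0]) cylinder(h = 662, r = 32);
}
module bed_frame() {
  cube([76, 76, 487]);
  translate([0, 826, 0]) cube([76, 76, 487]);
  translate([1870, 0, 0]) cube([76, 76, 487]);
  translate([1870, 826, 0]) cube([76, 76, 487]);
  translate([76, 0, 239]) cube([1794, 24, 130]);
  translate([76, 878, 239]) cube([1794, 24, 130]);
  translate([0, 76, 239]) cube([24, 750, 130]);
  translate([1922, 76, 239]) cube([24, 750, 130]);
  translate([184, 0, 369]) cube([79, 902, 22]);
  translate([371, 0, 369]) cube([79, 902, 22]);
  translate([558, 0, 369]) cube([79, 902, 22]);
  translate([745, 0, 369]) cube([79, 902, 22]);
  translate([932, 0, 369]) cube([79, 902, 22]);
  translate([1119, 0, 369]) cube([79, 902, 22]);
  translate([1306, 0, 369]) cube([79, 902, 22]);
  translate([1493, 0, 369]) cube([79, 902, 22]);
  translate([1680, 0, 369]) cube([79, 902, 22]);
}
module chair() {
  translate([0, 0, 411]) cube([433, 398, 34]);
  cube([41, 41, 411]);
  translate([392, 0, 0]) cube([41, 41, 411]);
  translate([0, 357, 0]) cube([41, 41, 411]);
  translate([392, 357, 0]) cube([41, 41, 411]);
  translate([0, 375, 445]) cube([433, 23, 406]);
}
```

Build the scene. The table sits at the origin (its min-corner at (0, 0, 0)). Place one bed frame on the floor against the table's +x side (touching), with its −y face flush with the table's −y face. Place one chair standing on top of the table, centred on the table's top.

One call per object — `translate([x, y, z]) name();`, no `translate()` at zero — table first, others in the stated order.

table();
translate([1249, 0, 0]) bed_frame();
translate([408, 81, 704]) chair();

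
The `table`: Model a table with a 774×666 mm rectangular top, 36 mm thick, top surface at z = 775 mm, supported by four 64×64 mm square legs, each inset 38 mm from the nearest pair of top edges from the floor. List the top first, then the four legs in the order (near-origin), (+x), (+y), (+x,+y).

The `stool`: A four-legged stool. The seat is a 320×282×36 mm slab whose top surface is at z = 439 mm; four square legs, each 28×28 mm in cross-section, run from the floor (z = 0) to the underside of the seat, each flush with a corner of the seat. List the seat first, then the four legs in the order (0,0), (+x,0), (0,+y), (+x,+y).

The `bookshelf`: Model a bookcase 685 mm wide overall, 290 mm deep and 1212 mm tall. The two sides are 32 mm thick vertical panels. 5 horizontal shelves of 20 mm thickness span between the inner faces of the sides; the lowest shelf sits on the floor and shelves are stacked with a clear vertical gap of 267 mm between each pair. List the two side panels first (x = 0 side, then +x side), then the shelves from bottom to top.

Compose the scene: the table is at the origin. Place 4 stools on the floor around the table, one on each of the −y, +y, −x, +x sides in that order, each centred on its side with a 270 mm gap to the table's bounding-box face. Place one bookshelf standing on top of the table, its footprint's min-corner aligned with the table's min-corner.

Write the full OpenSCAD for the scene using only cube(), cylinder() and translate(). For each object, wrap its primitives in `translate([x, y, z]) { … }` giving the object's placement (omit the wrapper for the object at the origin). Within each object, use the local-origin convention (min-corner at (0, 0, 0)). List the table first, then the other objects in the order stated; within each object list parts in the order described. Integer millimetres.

translate([0, 0, 739]) cube([774, 666, 36]);
translate([38, 38, 0]) cube([64, 64, 739]);
translate([672, 38, 0]) cube([64, 64, 739]);
translate([38, 564, 0]) cube([64, 64, 739]);
translate([672, 564, 0]) cube([64, 64, 739]);
translate([227, -552, 0]) {
  translate([0, 0, 403]) cube([320, 282, 36]);
  cube([28, 28, 403]);
  translate([292, 0, 0]) cube([28, 28, 403]);
  translate([0, 254, 0]) cube([28, 28, 403]);
  translate([292, 254, 0]) cube([28, 28, 403]);
}
translate([227, 936, 0]) {
  translate([0, 0, 403]) cube([320, 282, 36]);
  cube([28, 28, 403]);
  translate([292, 0, 0]) cube([28, 28, 403]);
  translate([0, 254, 0]) cube([28, 28, 403]);
  translate([292, 254, 0]) cube([28, 28, 403]);
}
translate([-590, 192, 0]) {
  translate([0, 0, 403]) cube([320, 282, 36]);
  cube([28, 28, 403]);
  translate([292, 0, 0]) cube([28, 28, 403]);
  translate([0, 254, 0]) cube([28, 28, 403]);
  translate([292, 254, 0]) cube([28, 28, 403]);
}
translate([1044, 192, 0]) {
  translate([0, 0, 403]) cube([320, 282, 36]);
  cube([28, 28, 403]);
  translate([292, 0, 0]) cube([28, 28, 403]);
  translate([0, 254, 0]) cube([28, 28, 403]);
  translate([292, 254, 0]) cube([28, 28, 403]);
}
translate([0, 0, 775]) {
  cube([32, 290, 1212]);
  translate([653, 0, 0]) cube([32, 290, 1212]);
  translate([32, 0, 0]) cube([621, 290, 20]);
  translate([32, 0, 287]) cube([621, 290, 20]);
  translate([32, 0, 574]) cube([621, 290, 20]);
  translate([32, 0, 861]) cube([621, 290, 20]);
  translate([32, 0, 1148]) cube([621, 290, 20]);
}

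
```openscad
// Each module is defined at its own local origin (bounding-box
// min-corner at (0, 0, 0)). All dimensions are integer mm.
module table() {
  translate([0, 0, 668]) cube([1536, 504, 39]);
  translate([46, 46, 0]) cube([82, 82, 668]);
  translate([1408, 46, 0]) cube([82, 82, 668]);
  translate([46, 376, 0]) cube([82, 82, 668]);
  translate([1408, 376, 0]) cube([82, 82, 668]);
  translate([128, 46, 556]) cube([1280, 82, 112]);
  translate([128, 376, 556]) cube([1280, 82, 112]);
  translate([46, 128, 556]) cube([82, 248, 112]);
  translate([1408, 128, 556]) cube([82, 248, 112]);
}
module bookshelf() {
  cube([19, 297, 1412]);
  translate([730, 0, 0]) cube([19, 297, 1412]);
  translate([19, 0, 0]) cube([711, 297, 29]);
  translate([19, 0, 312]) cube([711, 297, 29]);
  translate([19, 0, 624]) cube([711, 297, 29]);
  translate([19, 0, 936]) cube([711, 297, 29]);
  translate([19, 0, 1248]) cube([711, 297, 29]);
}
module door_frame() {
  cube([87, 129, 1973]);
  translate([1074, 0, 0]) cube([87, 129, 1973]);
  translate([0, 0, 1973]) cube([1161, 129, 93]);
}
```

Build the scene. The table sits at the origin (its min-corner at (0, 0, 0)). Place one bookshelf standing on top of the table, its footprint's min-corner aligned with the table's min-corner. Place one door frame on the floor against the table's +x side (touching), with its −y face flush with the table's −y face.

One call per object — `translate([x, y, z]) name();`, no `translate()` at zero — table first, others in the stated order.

table();
translate([0, 0, 707]) bookshelf();
translate([1536, 0, 0]) door_frame();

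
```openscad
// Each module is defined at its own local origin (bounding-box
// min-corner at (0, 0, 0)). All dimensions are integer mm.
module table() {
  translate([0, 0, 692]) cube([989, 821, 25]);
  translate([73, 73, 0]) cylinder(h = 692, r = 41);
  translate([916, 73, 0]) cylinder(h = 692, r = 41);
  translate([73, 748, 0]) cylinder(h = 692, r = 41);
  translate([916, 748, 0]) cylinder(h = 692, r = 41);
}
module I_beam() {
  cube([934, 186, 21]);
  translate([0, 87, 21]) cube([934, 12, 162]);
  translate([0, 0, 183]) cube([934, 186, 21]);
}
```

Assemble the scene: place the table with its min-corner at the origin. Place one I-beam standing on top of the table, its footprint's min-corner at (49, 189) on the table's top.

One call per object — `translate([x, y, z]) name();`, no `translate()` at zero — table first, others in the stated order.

table();
translate([49, 189, 717]) I_beam();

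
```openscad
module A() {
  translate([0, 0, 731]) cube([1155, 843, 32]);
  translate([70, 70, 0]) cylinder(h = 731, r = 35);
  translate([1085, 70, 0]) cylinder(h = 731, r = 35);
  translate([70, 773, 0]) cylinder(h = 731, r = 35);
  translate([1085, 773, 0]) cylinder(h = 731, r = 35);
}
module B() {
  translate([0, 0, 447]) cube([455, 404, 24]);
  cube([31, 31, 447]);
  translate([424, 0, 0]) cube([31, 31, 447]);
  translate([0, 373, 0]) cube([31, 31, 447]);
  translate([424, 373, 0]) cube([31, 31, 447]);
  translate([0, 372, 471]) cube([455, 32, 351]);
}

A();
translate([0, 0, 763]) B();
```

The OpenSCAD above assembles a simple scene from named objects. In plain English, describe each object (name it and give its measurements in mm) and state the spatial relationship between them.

A is a rectangular dining table. The top is 1155×843×32 mm with its upper surface at z = 763 mm. It stands on four round legs of 70 mm diameter, each leg's bounding box inset 35 mm from the nearest pair of top edges, running from the floor to the underside of the top.

B is a chair. The seat is a 455×404×24 mm slab with its top at z = 471 mm, on four 31×31 mm corner legs (flush with the seat edges, standing on z = 0). A flat backrest 32 mm thick, 351 mm tall, spans the full seat width and rises from the seat top along its +y edge, rear face flush with the rear of the seat.

The chair is on top of the table.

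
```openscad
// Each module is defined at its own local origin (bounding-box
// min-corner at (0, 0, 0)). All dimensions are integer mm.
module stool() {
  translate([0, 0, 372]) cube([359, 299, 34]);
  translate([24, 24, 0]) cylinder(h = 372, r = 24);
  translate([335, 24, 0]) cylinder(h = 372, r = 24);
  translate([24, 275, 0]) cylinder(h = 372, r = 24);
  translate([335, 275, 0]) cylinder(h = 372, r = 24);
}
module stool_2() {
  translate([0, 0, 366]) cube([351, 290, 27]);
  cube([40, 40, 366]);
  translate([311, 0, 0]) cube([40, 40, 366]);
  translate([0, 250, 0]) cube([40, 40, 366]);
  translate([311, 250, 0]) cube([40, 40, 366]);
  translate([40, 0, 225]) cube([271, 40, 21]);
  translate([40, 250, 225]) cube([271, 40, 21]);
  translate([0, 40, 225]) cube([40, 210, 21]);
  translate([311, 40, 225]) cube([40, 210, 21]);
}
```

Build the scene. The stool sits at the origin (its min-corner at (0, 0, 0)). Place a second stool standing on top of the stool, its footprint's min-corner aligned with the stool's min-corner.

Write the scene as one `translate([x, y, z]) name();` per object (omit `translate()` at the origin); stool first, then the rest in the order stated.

stool();
translate([0, 0, 406]) stool_2();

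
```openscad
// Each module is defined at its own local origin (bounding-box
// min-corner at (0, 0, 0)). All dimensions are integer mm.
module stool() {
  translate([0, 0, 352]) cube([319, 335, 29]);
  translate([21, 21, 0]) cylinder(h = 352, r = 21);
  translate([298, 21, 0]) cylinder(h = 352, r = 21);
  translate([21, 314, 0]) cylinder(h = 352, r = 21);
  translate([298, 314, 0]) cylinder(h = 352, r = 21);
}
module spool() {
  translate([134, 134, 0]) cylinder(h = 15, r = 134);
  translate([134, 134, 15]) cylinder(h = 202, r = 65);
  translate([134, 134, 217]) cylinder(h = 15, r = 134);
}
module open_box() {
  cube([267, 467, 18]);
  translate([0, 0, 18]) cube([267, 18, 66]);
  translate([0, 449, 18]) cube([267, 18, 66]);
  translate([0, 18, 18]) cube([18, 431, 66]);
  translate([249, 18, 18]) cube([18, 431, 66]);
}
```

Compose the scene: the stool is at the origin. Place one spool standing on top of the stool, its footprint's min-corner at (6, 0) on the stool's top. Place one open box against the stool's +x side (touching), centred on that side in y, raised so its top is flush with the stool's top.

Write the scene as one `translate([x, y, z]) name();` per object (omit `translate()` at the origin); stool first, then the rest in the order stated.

stool();
translate([6, 0, 381]) spool();
translate([319, -66, 297]) open_box();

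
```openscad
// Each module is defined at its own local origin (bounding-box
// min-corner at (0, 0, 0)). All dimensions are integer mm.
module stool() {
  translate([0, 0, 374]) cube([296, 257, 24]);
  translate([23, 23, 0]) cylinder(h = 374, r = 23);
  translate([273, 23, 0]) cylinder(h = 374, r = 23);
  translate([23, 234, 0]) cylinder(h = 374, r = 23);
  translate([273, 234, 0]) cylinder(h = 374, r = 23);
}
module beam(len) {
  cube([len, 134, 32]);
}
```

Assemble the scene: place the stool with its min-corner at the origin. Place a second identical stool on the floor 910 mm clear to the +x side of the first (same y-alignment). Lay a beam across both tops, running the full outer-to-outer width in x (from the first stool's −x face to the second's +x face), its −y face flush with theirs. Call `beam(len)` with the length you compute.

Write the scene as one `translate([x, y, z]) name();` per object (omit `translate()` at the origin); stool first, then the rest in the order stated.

stool();
translate([1206, 0, 0]) stool();
translate([0, 0, 398]) beam(1502);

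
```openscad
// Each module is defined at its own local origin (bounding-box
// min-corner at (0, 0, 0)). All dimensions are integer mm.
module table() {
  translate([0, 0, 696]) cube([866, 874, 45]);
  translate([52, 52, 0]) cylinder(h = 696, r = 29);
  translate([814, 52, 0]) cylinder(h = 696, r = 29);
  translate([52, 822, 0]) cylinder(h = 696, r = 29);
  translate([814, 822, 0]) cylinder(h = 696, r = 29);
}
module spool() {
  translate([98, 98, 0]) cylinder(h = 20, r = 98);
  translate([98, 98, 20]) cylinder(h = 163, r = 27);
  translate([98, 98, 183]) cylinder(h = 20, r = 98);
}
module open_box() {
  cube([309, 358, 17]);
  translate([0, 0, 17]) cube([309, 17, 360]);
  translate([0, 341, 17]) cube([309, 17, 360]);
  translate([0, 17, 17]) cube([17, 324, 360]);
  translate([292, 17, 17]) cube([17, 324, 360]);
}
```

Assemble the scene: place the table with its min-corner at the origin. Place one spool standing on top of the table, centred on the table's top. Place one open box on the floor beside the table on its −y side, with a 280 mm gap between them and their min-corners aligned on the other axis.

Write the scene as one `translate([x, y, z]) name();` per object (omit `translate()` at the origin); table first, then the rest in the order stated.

table();
translate([335, 339, 741]) spool();
translate([0, -638, 0]) open_box();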